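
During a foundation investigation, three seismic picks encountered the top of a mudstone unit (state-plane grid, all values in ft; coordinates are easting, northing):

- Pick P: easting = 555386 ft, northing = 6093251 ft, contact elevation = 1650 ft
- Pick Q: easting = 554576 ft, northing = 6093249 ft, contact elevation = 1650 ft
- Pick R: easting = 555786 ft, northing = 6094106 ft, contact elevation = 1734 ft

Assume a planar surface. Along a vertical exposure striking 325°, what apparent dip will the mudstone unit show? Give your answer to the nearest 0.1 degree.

4.6°

Let the plane be z = a·easting + b·northing + c.
Pick Q−Pick P: −810a − 2b = 0;  Pick R−Pick P: 400a + 855b = 84.
Solving gives a = −0.00024, b = 0.09836.
Unit vector along 325° is (sin 325°, cos 325°) = (-0.5736, 0.8192).
Slope in that direction = a·(-0.5736) + b·(0.8192) = 0.08071.
Apparent dip = arctan|0.08071| = 4.6° (true dip is 5.6°, so apparent ≤ true as expected).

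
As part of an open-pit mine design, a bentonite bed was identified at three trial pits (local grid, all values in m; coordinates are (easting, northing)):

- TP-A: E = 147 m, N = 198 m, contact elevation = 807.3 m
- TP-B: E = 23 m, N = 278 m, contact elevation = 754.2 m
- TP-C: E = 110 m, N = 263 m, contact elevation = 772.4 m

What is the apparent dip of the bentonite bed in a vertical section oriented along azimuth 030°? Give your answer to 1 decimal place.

Let the plane be z = a·E + b·N + c.
TP-B−TP-A: −124a + 80b = −53.1;  TP-C−TP-A: −37a + 65b = −34.9.
Solving gives a = 0.12931, b = −0.46331.
Unit vector along 030° is (sin 30°, cos 30°) = (0.5000, 0.8660).
Slope in that direction = a·(0.5000) + b·(0.8660) = −0.33658.
Apparent dip = arctan|0.33658| = 18.6° (true dip is 25.7°, so apparent ≤ true as expected).

18.6°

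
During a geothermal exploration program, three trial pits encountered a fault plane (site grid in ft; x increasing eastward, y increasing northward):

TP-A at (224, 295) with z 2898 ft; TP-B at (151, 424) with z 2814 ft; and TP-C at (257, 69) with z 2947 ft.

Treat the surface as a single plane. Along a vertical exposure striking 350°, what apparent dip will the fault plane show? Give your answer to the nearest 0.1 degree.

Let the plane be z = a·x + b·y + c.
TP-B−TP-A: −73a + 129b = −84;  TP-C−TP-A: 33a − 226b = 49.
Solving gives a = 1.03447, b = −0.06576.
Unit vector along 350° is (sin 350°, cos 350°) = (-0.1736, 0.9848).
Slope in that direction = a·(-0.1736) + b·(0.9848) = −0.24440.
Apparent dip = arctan|0.24440| = 13.7° (true dip is 46.0°, so apparent ≤ true as expected).

13.7°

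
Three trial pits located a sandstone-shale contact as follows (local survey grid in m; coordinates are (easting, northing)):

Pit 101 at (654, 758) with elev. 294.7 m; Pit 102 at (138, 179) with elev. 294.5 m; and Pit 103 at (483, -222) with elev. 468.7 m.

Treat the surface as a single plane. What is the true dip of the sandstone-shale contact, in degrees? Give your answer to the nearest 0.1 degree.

18.4°

Let the plane be z = a·E + b·N + c.
Pit 102−Pit 101: −516a − 579b = −0.2;  Pit 103−Pit 101: −171a − 980b = 174.
Solving gives a = 0.24822, b = −0.22086.
Gradient magnitude |∇z| = √(a² + b²) = √(0.06161 + 0.04878) = 0.33225.
True dip = arctan(0.33225) = 18.4°, dipping toward NW (azimuth ≈ 312°).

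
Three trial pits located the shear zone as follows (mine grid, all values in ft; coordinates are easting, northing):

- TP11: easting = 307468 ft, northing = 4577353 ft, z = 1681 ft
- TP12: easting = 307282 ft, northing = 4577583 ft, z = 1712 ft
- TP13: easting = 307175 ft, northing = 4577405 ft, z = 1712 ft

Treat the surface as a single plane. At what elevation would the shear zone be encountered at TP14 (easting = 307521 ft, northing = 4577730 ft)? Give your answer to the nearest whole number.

1698 ft

Two edge vectors: TP11→TP12 = (-186, 230, 31), TP11→TP13 = (-293, 52, 31).
Normal n = (TP11→TP12) × (TP11→TP13) = (5518, -3317, 57718).
So ∂z/∂easting = −n_x/n_z = −0.09560276 and ∂z/∂northing = −n_y/n_z = 0.05746907.
Intercept c from TP11: 1681 + 29394.79 − 263056.24 = −231980.45.
At (307521, 4577730): z = −29399.9 + 263077.9 − 231980.45 = 1697.6 ft.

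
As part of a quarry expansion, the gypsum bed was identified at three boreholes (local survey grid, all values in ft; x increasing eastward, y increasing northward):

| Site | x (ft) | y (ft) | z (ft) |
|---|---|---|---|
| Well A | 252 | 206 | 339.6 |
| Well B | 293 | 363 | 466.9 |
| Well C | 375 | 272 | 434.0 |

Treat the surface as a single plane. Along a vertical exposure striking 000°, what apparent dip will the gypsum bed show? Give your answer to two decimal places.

Let the plane be z = a·x + b·y + c.
Well B−Well A: 41a + 157b = 127.3;  Well C−Well A: 123a + 66b = 94.4.
Solving gives a = 0.38657, b = 0.70988.
Unit vector along 000° is (sin 0°, cos 0°) = (0.0000, 1.0000).
Slope in that direction = a·(0.0000) + b·(1.0000) = 0.70988.
Apparent dip = arctan|0.70988| = 35.37° (true dip is 38.9°, so apparent ≤ true as expected).

35.37°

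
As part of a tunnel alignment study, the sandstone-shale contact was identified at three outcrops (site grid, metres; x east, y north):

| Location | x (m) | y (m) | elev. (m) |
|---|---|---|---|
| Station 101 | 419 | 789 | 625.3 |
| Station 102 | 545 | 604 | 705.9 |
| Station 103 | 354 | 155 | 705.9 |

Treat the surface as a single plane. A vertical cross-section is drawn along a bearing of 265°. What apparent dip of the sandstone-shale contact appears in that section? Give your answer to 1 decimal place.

Let the plane be z = a·x + b·y + c.
Station 102−Station 101: 126a − 185b = 80.6;  Station 103−Station 101: −65a − 634b = 80.6.
Solving gives a = 0.39375, b = −0.16750.
Unit vector along 265° is (sin 265°, cos 265°) = (-0.9962, -0.0872).
Slope in that direction = a·(-0.9962) + b·(-0.0872) = −0.37766.
Apparent dip = arctan|0.37766| = 20.7° (true dip is 23.2°, so apparent ≤ true as expected).

20.7°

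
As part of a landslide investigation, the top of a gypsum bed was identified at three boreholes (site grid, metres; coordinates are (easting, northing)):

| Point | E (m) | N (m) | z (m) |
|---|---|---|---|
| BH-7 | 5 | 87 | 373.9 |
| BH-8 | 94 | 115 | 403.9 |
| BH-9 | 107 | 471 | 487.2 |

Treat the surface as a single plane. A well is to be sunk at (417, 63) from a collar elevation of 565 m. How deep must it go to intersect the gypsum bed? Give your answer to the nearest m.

Let the plane be z = a·E + b·N + c.
BH-8−BH-7: 89a + 28b = 30;  BH-9−BH-7: 102a + 384b = 113.3.
Solving gives a = 0.26653, b = 0.22426.
Then c = 373.9 − a·5 − b·87 = 353.06.
At (417, 63): z_contact = 111.1 + 14.1 + 353.06 = 478.3 m.
Depth below ground = 565 − 478.3 = 87 m.

87 m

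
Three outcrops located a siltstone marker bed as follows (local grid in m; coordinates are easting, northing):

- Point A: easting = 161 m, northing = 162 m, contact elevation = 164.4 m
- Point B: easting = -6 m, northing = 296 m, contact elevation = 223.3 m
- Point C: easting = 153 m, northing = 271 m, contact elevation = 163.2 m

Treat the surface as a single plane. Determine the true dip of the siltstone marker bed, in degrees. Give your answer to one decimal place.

Two edge vectors: Point A→Point B = (-167, 134, 58.9), Point A→Point C = (-8, 109, -1.2).
Normal n = (Point A→Point B) × (Point A→Point C) = (-6580.9, -671.6, -17131).
So ∂z/∂easting = −n_x/n_z = −0.38415 and ∂z/∂northing = −n_y/n_z = −0.03920.
Gradient magnitude |∇z| = √(a² + b²) = √(0.14757 + 0.00154) = 0.38615.
True dip = arctan(0.38615) = 21.1°, dipping toward E (azimuth ≈ 084°).

21.1°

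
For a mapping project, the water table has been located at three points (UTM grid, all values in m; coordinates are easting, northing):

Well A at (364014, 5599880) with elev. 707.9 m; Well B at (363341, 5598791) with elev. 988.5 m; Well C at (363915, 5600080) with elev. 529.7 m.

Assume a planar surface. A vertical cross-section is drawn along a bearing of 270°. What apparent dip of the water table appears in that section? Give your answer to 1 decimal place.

29.6°

Let the plane be z = a·easting + b·northing + c.
Well B−Well A: −673a − 1089b = 280.6;  Well C−Well A: −99a + 200b = −178.2.
Solving gives a = 0.56903, b = −0.60933.
Unit vector along 270° is (sin 270°, cos 270°) = (-1.0000, -0.0000).
Slope in that direction = a·(-1.0000) + b·(-0.0000) = −0.56903.
Apparent dip = arctan|0.56903| = 29.6° (true dip is 39.8°, so apparent ≤ true as expected).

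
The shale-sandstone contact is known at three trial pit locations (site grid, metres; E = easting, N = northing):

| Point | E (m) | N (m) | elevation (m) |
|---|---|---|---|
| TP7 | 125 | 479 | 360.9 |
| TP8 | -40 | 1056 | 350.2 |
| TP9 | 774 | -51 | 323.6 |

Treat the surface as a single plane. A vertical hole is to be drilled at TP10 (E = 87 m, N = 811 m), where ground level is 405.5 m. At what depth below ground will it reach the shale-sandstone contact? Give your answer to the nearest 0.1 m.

56.2 m

Let the plane be z = a·E + b·N + c.
TP8−TP7: −165a + 577b = −10.7;  TP9−TP7: 649a − 530b = −37.3.
Solving gives a = −0.094742, b = −0.045637.
Then c = 360.9 − a·125 − b·479 = 394.60.
At (87, 811): z_contact = −8.24 − 37.01 + 394.60 = 349.35 m.
Depth below ground = 405.5 − 349.35 = 56.2 m.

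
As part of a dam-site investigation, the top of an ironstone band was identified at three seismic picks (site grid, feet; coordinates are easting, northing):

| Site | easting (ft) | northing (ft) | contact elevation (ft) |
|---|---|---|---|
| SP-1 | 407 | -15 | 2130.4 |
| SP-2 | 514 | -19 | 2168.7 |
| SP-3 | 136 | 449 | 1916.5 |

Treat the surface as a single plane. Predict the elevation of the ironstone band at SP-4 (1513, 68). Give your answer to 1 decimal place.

Two edge vectors: SP-1→SP-2 = (107, -4, 38.3), SP-1→SP-3 = (-271, 464, -213.9).
Normal n = (SP-1→SP-2) × (SP-1→SP-3) = (-16915.6, 12508, 48564).
So ∂z/∂easting = −n_x/n_z = 0.348316 and ∂z/∂northing = −n_y/n_z = −0.257557.
Intercept c from SP-1: 2130.4 − 141.76 − 3.86 = 1984.77.
At (1513, 68): z = 527.0 − 17.5 + 1984.77 = 2494.3 ft.

2494.3 ft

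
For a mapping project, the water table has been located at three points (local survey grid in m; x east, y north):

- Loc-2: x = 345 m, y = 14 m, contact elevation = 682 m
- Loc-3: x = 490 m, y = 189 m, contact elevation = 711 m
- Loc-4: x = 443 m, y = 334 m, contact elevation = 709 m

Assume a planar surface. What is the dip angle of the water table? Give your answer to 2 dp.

9.09°

Two edge vectors: Loc-2→Loc-3 = (145, 175, 29), Loc-2→Loc-4 = (98, 320, 27).
Normal n = (Loc-2→Loc-3) × (Loc-2→Loc-4) = (-4555, -1073, 29250).
So ∂z/∂x = −n_x/n_z = 0.15573 and ∂z/∂y = −n_y/n_z = 0.03668.
Gradient magnitude |∇z| = √(a² + b²) = √(0.02425 + 0.00135) = 0.15999.
True dip = arctan(0.15999) = 9.09°, dipping toward WSW (azimuth ≈ 257°).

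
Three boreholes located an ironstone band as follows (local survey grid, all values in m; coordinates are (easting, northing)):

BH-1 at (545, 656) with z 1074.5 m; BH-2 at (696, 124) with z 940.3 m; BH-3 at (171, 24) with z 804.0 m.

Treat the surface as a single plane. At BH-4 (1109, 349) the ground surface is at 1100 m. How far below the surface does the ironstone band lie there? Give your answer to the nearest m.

Two edge vectors: BH-1→BH-2 = (151, -532, -134.2), BH-1→BH-3 = (-374, -632, -270.5).
Normal n = (BH-1→BH-2) × (BH-1→BH-3) = (59091.6, 91036.3, -294400).
So ∂z/∂E = −n_x/n_z = 0.20072 and ∂z/∂N = −n_y/n_z = 0.30923.
Intercept c from BH-1: 1074.5 − 109.39 − 202.85 = 762.26.
At (1109, 349): z_contact = 222.6 + 107.9 + 762.26 = 1092.8 m.
Depth below ground = 1100 − 1092.8 = 7 m.

7 m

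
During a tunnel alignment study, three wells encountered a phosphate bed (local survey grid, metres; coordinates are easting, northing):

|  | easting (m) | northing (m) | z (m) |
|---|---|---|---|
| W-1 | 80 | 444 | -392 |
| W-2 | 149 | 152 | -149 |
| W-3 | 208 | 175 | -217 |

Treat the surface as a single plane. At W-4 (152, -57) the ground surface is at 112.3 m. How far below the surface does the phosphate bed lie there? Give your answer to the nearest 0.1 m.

Let the plane be z = a·easting + b·northing + c.
W-2−W-1: 69a − 292b = 243;  W-3−W-1: 128a − 269b = 175.
Solving gives a = −0.75828, b = −1.01137.
Then c = -392 − a·80 − b·444 = 117.71.
At (152, -57): z_contact = −115.26 + 57.65 + 117.71 = 60.10 m.
Depth below ground = 112.3 − 60.10 = 52.2 m.

52.2 m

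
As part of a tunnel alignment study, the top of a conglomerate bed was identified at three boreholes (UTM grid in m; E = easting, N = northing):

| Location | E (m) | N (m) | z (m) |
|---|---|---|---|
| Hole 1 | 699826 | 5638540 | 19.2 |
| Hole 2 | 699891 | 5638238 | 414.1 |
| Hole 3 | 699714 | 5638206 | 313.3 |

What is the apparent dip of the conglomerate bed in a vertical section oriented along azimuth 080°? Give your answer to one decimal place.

29.5°

Two edge vectors: Hole 1→Hole 2 = (65, -302, 394.9), Hole 1→Hole 3 = (-112, -334, 294.1).
Normal n = (Hole 1→Hole 2) × (Hole 1→Hole 3) = (43078.4, -63345.3, -55534).
So ∂z/∂E = −n_x/n_z = 0.77571 and ∂z/∂N = −n_y/n_z = −1.14066.
Unit vector along 080° is (sin 80°, cos 80°) = (0.9848, 0.1736).
Slope in that direction = a·(0.9848) + b·(0.1736) = 0.56585.
Apparent dip = arctan|0.56585| = 29.5° (true dip is 54.1°, so apparent ≤ true as expected).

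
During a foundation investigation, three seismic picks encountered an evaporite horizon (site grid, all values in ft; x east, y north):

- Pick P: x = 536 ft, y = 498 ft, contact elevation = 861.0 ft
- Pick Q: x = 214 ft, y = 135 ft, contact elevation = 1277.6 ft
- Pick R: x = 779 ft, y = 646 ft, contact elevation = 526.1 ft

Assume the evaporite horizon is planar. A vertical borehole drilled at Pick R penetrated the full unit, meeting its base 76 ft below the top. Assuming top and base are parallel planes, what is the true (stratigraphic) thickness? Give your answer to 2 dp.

42.42 ft

Two edge vectors: Pick P→Pick Q = (-322, -363, 416.6), Pick P→Pick R = (243, 148, -334.9).
Normal n = (Pick P→Pick Q) × (Pick P→Pick R) = (59911.9, -6604, 40553).
So ∂z/∂x = −n_x/n_z = −1.47737 and ∂z/∂y = −n_y/n_z = 0.16285.
|∇z| = √(a²+b²) = 1.48632, so dip δ = arctan(1.48632) = 56.07°.
True thickness = vertical thickness × cos δ = 76 × cos 56.07° = 42.42 ft.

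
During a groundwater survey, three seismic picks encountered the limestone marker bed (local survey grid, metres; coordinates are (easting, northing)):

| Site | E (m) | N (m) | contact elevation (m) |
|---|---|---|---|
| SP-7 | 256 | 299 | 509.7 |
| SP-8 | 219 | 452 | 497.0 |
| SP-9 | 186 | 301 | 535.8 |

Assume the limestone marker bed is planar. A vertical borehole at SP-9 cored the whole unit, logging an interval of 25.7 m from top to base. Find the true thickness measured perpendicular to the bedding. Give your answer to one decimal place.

Two edge vectors: SP-7→SP-8 = (-37, 153, -12.7), SP-7→SP-9 = (-70, 2, 26.1).
Normal n = (SP-7→SP-8) × (SP-7→SP-9) = (4018.7, 1854.7, 10636).
So ∂z/∂E = −n_x/n_z = −0.37784 and ∂z/∂N = −n_y/n_z = −0.17438.
|∇z| = √(a²+b²) = 0.41614, so dip δ = arctan(0.41614) = 22.59°.
True thickness = vertical thickness × cos δ = 25.7 × cos 22.59° = 23.7 m.

23.7 m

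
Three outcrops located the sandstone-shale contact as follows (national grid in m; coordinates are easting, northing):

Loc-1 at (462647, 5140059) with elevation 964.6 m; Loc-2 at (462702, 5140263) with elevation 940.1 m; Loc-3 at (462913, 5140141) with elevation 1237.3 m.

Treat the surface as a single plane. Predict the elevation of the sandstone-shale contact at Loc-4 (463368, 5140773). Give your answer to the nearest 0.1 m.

1491.1 m

Let the plane be z = a·easting + b·northing + c.
Loc-2−Loc-1: 55a + 204b = −24.5;  Loc-3−Loc-1: 266a + 82b = 272.7.
Solving gives a = 1.158495799, b = −0.432437593.
Then c = 964.6 − a·462647 − b·5140059 = 1687744.74.
At (463368, 5140773): z = 536809.9 − 2223063.5 + 1687744.74 = 1491.1 m.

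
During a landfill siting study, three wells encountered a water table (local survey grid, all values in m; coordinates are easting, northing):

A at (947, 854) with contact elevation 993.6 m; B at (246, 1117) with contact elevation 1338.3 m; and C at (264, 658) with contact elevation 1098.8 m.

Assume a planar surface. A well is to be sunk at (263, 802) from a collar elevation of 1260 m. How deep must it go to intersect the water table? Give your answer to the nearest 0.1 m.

Let the plane be z = a·easting + b·northing + c.
B−A: −701a + 263b = 344.7;  C−A: −683a − 196b = 105.2.
Solving gives a = −0.300383, b = 0.510007.
Then c = 993.6 − a·947 − b·854 = 842.52.
At (263, 802): z_contact = −79.00 + 409.03 + 842.52 = 1172.54 m.
Depth below ground = 1260 − 1172.54 = 87.5 m.

87.5 m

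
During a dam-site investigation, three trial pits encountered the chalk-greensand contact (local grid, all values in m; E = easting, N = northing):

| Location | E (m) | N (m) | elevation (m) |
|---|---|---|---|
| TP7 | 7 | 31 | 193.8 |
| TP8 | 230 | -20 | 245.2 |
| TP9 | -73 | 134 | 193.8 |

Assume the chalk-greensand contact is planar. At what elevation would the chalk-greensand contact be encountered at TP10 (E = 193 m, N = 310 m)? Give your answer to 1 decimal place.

Let the plane be z = a·E + b·N + c.
TP8−TP7: 223a − 51b = 51.4;  TP9−TP7: −80a + 103b = 0.
Solving gives a = 0.28028, b = 0.21769.
Then c = 193.8 − a·7 − b·31 = 185.09.
At (193, 310): z = 54.1 + 67.5 + 185.09 = 306.7 m.

306.7 m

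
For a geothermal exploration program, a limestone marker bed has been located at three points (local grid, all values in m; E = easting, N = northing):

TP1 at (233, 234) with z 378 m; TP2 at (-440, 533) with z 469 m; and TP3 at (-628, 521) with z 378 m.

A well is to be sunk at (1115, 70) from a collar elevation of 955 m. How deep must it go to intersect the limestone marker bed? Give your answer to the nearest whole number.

419 m

Let the plane be z = a·E + b·N + c.
TP2−TP1: −673a + 299b = 91;  TP3−TP1: −861a + 287b = 0.
Solving gives a = 0.40625, b = 1.21875.
Then c = 378 − a·233 − b·234 = −1.84.
At (1115, 70): z_contact = 453.0 + 85.3 − 1.84 = 536.4 m.
Depth below ground = 955 − 536.4 = 419 m.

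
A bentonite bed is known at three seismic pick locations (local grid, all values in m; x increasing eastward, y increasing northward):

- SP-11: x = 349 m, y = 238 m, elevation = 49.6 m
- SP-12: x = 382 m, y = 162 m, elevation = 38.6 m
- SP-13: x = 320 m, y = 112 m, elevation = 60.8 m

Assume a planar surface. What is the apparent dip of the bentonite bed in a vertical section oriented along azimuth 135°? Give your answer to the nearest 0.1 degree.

Two edge vectors: SP-11→SP-12 = (33, -76, -11), SP-11→SP-13 = (-29, -126, 11.2).
Normal n = (SP-11→SP-12) × (SP-11→SP-13) = (-2237.2, -50.6, -6362).
So ∂z/∂x = −n_x/n_z = −0.35165 and ∂z/∂y = −n_y/n_z = −0.00795.
Unit vector along 135° is (sin 135°, cos 135°) = (0.7071, -0.7071).
Slope in that direction = a·(0.7071) + b·(-0.7071) = −0.24303.
Apparent dip = arctan|0.24303| = 13.7° (true dip is 19.4°, so apparent ≤ true as expected).

13.7°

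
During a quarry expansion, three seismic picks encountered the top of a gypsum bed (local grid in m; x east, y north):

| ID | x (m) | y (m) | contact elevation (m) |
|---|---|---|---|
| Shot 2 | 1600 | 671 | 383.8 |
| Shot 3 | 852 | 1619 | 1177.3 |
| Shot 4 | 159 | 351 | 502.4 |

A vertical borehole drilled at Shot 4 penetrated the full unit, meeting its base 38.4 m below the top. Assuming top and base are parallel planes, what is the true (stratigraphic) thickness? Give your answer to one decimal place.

Let the plane be z = a·x + b·y + c.
Shot 3−Shot 2: −748a + 948b = 793.5;  Shot 4−Shot 2: −1441a − 320b = 118.6.
Solving gives a = −0.22820, b = 0.65697.
|∇z| = √(a²+b²) = 0.69547, so dip δ = arctan(0.69547) = 34.82°.
True thickness = vertical thickness × cos δ = 38.4 × cos 34.82° = 31.5 m.

31.5 m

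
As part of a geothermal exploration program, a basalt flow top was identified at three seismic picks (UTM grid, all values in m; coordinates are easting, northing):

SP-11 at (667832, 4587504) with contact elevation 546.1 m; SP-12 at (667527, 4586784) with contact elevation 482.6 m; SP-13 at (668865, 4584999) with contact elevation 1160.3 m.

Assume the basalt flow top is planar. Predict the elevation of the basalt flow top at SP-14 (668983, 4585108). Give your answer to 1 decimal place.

Two edge vectors: SP-11→SP-12 = (-305, -720, -63.5), SP-11→SP-13 = (1033, -2505, 614.2).
Normal n = (SP-11→SP-12) × (SP-11→SP-13) = (-601291.5, 121735.5, 1507785).
So ∂z/∂easting = −n_x/n_z = 0.398791273 and ∂z/∂northing = −n_y/n_z = −0.080737970.
Intercept c from SP-11: 546.1 − 266325.57 + 370385.76 = 104606.29.
At (668983, 4585108): z = 266784.6 − 370192.3 + 104606.29 = 1198.6 m.

1198.6 m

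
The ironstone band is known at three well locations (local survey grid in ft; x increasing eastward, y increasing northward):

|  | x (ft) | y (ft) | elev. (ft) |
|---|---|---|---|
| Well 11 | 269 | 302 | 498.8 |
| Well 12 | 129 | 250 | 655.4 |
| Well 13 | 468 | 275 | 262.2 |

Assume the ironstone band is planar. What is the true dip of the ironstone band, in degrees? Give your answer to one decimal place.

Two edge vectors: Well 11→Well 12 = (-140, -52, 156.6), Well 11→Well 13 = (199, -27, -236.6).
Normal n = (Well 11→Well 12) × (Well 11→Well 13) = (16531.4, -1960.6, 14128).
So ∂z/∂x = −n_x/n_z = −1.17012 and ∂z/∂y = −n_y/n_z = 0.13877.
Gradient magnitude |∇z| = √(a² + b²) = √(1.36917 + 0.01926) = 1.17832.
True dip = arctan(1.17832) = 49.7°, dipping toward E (azimuth ≈ 097°).

49.7°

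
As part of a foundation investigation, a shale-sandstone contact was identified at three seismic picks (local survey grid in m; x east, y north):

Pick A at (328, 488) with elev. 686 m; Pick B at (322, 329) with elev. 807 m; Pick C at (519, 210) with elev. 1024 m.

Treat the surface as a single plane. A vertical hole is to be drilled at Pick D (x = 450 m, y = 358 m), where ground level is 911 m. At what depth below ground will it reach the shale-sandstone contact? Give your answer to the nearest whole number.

46 m

Two edge vectors: Pick A→Pick B = (-6, -159, 121), Pick A→Pick C = (191, -278, 338).
Normal n = (Pick A→Pick B) × (Pick A→Pick C) = (-20104, 25139, 32037).
So ∂z/∂x = −n_x/n_z = 0.62752 and ∂z/∂y = −n_y/n_z = −0.78469.
Intercept c from Pick A: 686 − 205.83 + 382.93 = 863.10.
At (450, 358): z_contact = 282.4 − 280.9 + 863.10 = 864.6 m.
Depth below ground = 911 − 864.6 = 46 m.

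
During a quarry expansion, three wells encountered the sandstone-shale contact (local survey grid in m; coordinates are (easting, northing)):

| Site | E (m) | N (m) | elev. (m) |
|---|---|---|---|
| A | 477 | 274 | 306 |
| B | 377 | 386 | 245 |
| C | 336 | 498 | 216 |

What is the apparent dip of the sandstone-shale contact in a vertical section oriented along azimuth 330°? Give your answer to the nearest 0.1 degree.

17.9°

Two edge vectors: A→B = (-100, 112, -61), A→C = (-141, 224, -90).
Normal n = (A→B) × (A→C) = (3584, -399, -6608).
So ∂z/∂E = −n_x/n_z = 0.54237 and ∂z/∂N = −n_y/n_z = −0.06038.
Unit vector along 330° is (sin 330°, cos 330°) = (-0.5000, 0.8660).
Slope in that direction = a·(-0.5000) + b·(0.8660) = −0.32348.
Apparent dip = arctan|0.32348| = 17.9° (true dip is 28.6°, so apparent ≤ true as expected).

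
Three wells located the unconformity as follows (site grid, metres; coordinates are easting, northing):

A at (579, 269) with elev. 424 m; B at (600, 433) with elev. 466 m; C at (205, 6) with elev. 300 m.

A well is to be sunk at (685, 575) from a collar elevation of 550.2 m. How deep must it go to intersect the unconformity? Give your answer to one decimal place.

36.7 m

Two edge vectors: A→B = (21, 164, 42), A→C = (-374, -263, -124).
Normal n = (A→B) × (A→C) = (-9290, -13104, 55813).
So ∂z/∂easting = −n_x/n_z = 0.16645 and ∂z/∂northing = −n_y/n_z = 0.23478.
Intercept c from A: 424 − 96.37 − 63.16 = 264.47.
At (685, 575): z_contact = 114.02 + 135.00 + 264.47 = 513.49 m.
Depth below ground = 550.2 − 513.49 = 36.7 m.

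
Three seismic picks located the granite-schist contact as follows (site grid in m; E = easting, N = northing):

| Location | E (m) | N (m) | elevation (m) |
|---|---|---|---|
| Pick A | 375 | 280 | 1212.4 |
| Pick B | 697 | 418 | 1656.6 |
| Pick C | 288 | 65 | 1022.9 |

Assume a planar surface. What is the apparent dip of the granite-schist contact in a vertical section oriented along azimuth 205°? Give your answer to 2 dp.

Two edge vectors: Pick A→Pick B = (322, 138, 444.2), Pick A→Pick C = (-87, -215, -189.5).
Normal n = (Pick A→Pick B) × (Pick A→Pick C) = (69352, 22373.6, -57224).
So ∂z/∂E = −n_x/n_z = 1.21194 and ∂z/∂N = −n_y/n_z = 0.39098.
Unit vector along 205° is (sin 205°, cos 205°) = (-0.4226, -0.9063).
Slope in that direction = a·(-0.4226) + b·(-0.9063) = −0.86654.
Apparent dip = arctan|0.86654| = 40.91° (true dip is 51.9°, so apparent ≤ true as expected).

40.91°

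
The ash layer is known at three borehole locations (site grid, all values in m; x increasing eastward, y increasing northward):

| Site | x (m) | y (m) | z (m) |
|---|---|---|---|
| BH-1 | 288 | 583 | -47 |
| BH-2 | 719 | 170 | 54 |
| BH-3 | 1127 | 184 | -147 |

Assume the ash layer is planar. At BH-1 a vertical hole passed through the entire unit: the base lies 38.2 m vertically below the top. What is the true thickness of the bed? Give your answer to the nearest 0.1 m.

28.8 m

Let the plane be z = a·x + b·y + c.
BH-2−BH-1: 431a − 413b = 101;  BH-3−BH-1: 839a − 399b = −100.
Solving gives a = −0.46751, b = −0.73244.
|∇z| = √(a²+b²) = 0.86893, so dip δ = arctan(0.86893) = 40.99°.
True thickness = vertical thickness × cos δ = 38.2 × cos 40.99° = 28.8 m.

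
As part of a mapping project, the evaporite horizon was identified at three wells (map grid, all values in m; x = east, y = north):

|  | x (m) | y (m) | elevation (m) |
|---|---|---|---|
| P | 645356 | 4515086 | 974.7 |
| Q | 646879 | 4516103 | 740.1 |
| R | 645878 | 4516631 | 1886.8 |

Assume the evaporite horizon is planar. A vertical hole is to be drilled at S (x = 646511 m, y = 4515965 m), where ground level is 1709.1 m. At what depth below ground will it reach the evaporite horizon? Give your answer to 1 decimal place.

822.9 m

Two edge vectors: P→Q = (1523, 1017, -234.6), P→R = (522, 1545, 912.1).
Normal n = (P→Q) × (P→R) = (1290062.7, -1511589.5, 1822161).
So ∂z/∂x = −n_x/n_z = −0.707985024 and ∂z/∂y = −n_y/n_z = 0.829558694.
Intercept c from P: 974.7 + 456902.38 − 3745528.85 = −3287651.76.
At (646511, 4515965): z_contact = −457720.11 + 3746258.03 − 3287651.76 = 886.16 m.
Depth below ground = 1709.1 − 886.16 = 822.9 m.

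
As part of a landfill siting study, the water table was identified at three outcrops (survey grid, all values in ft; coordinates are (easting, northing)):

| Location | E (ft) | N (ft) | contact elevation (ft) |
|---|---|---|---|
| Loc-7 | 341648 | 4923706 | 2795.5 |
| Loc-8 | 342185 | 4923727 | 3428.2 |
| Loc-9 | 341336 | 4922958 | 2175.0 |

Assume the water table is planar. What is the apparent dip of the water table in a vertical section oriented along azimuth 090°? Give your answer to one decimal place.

Two edge vectors: Loc-7→Loc-8 = (537, 21, 632.7), Loc-7→Loc-9 = (-312, -748, -620.5).
Normal n = (Loc-7→Loc-8) × (Loc-7→Loc-9) = (460229.1, 135806.1, -395124).
So ∂z/∂E = −n_x/n_z = 1.16477 and ∂z/∂N = −n_y/n_z = 0.34371.
Unit vector along 090° is (sin 90°, cos 90°) = (1.0000, 0.0000).
Slope in that direction = a·(1.0000) + b·(0.0000) = 1.16477.
Apparent dip = arctan|1.16477| = 49.4° (true dip is 50.5°, so apparent ≤ true as expected).

49.4°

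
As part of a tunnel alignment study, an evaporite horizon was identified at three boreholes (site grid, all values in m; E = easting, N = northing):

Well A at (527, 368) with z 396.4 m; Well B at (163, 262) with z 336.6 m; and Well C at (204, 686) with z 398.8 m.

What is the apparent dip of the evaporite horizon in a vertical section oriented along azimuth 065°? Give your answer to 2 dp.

9.66°

Let the plane be z = a·E + b·N + c.
Well B−Well A: −364a − 106b = −59.8;  Well C−Well A: −323a + 318b = 2.4.
Solving gives a = 0.12509, b = 0.13460.
Unit vector along 065° is (sin 65°, cos 65°) = (0.9063, 0.4226).
Slope in that direction = a·(0.9063) + b·(0.4226) = 0.17025.
Apparent dip = arctan|0.17025| = 9.66° (true dip is 10.4°, so apparent ≤ true as expected).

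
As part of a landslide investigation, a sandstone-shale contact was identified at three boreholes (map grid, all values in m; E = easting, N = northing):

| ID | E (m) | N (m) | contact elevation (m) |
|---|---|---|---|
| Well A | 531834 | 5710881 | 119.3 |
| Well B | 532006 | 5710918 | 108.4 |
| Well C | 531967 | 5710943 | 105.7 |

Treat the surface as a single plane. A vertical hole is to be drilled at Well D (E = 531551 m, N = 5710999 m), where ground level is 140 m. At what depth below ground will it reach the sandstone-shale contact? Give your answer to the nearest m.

30 m

Let the plane be z = a·E + b·N + c.
Well B−Well A: 172a + 37b = −10.9;  Well C−Well A: 133a + 62b = −13.6.
Solving gives a = −0.03005398, b = −0.15488421.
Then c = 119.3 − a·531834 − b·5710881 = 900628.30.
At (531551, 5710999): z_contact = −15975.2 − 884543.6 + 900628.30 = 109.5 m.
Depth below ground = 140 − 109.5 = 30 m.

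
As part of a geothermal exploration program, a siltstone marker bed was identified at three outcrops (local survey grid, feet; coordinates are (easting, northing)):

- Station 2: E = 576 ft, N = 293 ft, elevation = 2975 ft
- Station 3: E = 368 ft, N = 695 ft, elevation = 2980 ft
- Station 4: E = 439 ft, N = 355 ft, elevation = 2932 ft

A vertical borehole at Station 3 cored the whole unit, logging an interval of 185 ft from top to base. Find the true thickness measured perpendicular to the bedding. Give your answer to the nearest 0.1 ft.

Two edge vectors: Station 2→Station 3 = (-208, 402, 5), Station 2→Station 4 = (-137, 62, -43).
Normal n = (Station 2→Station 3) × (Station 2→Station 4) = (-17596, -9629, 42178).
So ∂z/∂E = −n_x/n_z = 0.41718 and ∂z/∂N = −n_y/n_z = 0.22829.
|∇z| = √(a²+b²) = 0.47556, so dip δ = arctan(0.47556) = 25.43°.
True thickness = vertical thickness × cos δ = 185 × cos 25.43° = 167.1 ft.

167.1 ft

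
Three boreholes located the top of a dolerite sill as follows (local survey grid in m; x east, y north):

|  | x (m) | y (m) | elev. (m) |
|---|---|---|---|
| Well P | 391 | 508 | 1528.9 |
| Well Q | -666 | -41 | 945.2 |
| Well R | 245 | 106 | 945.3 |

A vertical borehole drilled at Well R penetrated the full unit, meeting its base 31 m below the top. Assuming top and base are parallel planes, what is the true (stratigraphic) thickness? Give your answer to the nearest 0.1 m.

Let the plane be z = a·x + b·y + c.
Well Q−Well P: −1057a − 549b = −583.7;  Well R−Well P: −146a − 402b = −583.6.
Solving gives a = −0.24872, b = 1.54207.
|∇z| = √(a²+b²) = 1.56200, so dip δ = arctan(1.56200) = 57.37°.
True thickness = vertical thickness × cos δ = 31 × cos 57.37° = 16.7 m.

16.7 m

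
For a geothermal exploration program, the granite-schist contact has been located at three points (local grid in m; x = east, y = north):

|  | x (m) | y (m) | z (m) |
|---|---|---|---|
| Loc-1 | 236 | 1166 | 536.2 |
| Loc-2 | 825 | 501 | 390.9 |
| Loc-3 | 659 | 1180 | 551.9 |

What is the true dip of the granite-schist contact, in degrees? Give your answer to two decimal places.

Two edge vectors: Loc-1→Loc-2 = (589, -665, -145.3), Loc-1→Loc-3 = (423, 14, 15.7).
Normal n = (Loc-1→Loc-2) × (Loc-1→Loc-3) = (-8406.3, -70709.2, 289541).
So ∂z/∂x = −n_x/n_z = 0.02903 and ∂z/∂y = −n_y/n_z = 0.24421.
Gradient magnitude |∇z| = √(a² + b²) = √(0.00084 + 0.05964) = 0.24593.
True dip = arctan(0.24593) = 13.82°, dipping toward S (azimuth ≈ 187°).

13.82°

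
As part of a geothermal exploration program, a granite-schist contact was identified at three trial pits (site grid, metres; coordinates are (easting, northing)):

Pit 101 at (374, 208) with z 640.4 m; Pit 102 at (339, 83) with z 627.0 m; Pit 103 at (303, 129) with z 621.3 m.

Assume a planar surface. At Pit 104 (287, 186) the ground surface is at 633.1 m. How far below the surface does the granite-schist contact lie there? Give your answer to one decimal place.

Let the plane be z = a·E + b·N + c.
Pit 102−Pit 101: −35a − 125b = −13.4;  Pit 103−Pit 101: −71a − 79b = −19.1.
Solving gives a = 0.21750, b = 0.04630.
Then c = 640.4 − a·374 − b·208 = 549.43.
At (287, 186): z_contact = 62.42 + 8.61 + 549.43 = 620.46 m.
Depth below ground = 633.1 − 620.46 = 12.6 m.

12.6 m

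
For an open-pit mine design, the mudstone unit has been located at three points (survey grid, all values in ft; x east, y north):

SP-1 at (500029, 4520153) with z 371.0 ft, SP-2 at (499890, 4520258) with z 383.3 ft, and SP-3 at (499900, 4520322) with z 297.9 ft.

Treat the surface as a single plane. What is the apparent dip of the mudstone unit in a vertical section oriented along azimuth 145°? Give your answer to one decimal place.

22.0°

Let the plane be z = a·x + b·y + c.
SP-2−SP-1: −139a + 105b = 12.3;  SP-3−SP-1: −129a + 169b = −73.1.
Solving gives a = −0.98072, b = −1.18114.
Unit vector along 145° is (sin 145°, cos 145°) = (0.5736, -0.8192).
Slope in that direction = a·(0.5736) + b·(-0.8192) = 0.40502.
Apparent dip = arctan|0.40502| = 22.0° (true dip is 56.9°, so apparent ≤ true as expected).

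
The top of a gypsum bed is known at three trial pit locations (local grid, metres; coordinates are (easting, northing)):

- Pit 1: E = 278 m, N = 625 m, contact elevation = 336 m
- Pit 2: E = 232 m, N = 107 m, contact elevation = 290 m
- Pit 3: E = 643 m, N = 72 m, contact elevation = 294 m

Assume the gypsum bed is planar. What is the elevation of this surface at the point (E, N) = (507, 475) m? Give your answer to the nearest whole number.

Let the plane be z = a·E + b·N + c.
Pit 2−Pit 1: −46a − 518b = −46;  Pit 3−Pit 1: 365a − 553b = −42.
Solving gives a = 0.01716, b = 0.08728.
Then c = 336 − a·278 − b·625 = 276.68.
At (507, 475): z = 8.7 + 41.5 + 276.68 = 326.8 m.

327 m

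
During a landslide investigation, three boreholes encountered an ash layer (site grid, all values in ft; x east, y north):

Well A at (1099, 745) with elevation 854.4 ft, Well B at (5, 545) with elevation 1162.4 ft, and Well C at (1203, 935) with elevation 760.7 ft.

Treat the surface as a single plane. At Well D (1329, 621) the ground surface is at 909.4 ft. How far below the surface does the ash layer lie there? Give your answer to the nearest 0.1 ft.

57.2 ft

Let the plane be z = a·x + b·y + c.
Well B−Well A: −1094a − 200b = 308;  Well C−Well A: 104a + 190b = −93.7.
Solving gives a = −0.212659, b = −0.376755.
Then c = 854.4 − a·1099 − b·745 = 1368.79.
At (1329, 621): z_contact = −282.62 − 233.96 + 1368.79 = 852.21 ft.
Depth below ground = 909.4 − 852.21 = 57.2 ft.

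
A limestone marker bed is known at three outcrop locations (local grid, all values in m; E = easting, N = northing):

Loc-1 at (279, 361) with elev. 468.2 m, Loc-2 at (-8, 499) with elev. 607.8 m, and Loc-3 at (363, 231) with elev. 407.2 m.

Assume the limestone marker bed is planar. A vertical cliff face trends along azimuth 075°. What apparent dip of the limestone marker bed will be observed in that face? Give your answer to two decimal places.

Let the plane be z = a·E + b·N + c.
Loc-2−Loc-1: −287a + 138b = 139.6;  Loc-3−Loc-1: 84a − 130b = −61.
Solving gives a = −0.37833, b = 0.22477.
Unit vector along 075° is (sin 75°, cos 75°) = (0.9659, 0.2588).
Slope in that direction = a·(0.9659) + b·(0.2588) = −0.30727.
Apparent dip = arctan|0.30727| = 17.08° (true dip is 23.8°, so apparent ≤ true as expected).

17.08°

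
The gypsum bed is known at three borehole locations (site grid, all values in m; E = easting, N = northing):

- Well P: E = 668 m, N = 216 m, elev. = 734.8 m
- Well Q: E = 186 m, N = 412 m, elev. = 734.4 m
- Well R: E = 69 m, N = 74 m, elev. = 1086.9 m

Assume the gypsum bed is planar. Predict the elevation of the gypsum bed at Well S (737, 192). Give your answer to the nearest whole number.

Let the plane be z = a·E + b·N + c.
Well Q−Well P: −482a + 196b = −0.4;  Well R−Well P: −599a − 142b = 352.1.
Solving gives a = −0.37103, b = −0.91447.
Then c = 734.8 − a·668 − b·216 = 1180.17.
At (737, 192): z = −273.4 − 175.6 + 1180.17 = 731.1 m.

731 m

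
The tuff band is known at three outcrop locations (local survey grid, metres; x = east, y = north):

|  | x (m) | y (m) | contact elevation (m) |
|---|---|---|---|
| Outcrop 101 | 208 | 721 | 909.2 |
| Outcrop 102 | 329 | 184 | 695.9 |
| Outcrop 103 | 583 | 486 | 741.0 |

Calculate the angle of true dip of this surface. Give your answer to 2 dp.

22.58°

Two edge vectors: Outcrop 101→Outcrop 102 = (121, -537, -213.3), Outcrop 101→Outcrop 103 = (375, -235, -168.2).
Normal n = (Outcrop 101→Outcrop 102) × (Outcrop 101→Outcrop 103) = (40197.9, -59635.3, 172940).
So ∂z/∂x = −n_x/n_z = −0.23244 and ∂z/∂y = −n_y/n_z = 0.34483.
Gradient magnitude |∇z| = √(a² + b²) = √(0.05403 + 0.11891) = 0.41586.
True dip = arctan(0.41586) = 22.58°, dipping toward SE (azimuth ≈ 146°).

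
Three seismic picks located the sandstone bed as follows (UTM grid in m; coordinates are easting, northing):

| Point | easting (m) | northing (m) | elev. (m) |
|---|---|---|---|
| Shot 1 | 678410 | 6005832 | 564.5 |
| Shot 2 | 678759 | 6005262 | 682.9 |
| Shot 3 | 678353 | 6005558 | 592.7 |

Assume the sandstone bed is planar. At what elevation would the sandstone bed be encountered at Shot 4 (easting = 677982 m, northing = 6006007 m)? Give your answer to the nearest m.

Let the plane be z = a·easting + b·northing + c.
Shot 2−Shot 1: 349a − 570b = 118.4;  Shot 3−Shot 1: −57a − 274b = 28.2.
Solving gives a = 0.12775610, b = −0.12949671.
Then c = 564.5 − a·678410 − b·6005832 = 691628.95.
At (677982, 6006007): z = 86616.3 − 777758.1 + 691628.95 = 487.2 m.

487 m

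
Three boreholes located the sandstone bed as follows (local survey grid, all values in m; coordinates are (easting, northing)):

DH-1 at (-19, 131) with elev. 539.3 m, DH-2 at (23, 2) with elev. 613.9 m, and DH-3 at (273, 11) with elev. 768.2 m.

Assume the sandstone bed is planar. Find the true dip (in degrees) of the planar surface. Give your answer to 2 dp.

36.23°

Let the plane be z = a·E + b·N + c.
DH-2−DH-1: 42a − 129b = 74.6;  DH-3−DH-1: 292a − 120b = 228.9.
Solving gives a = 0.63063, b = −0.37297.
Gradient magnitude |∇z| = √(a² + b²) = √(0.39769 + 0.13911) = 0.73267.
True dip = arctan(0.73267) = 36.23°, dipping toward WNW (azimuth ≈ 301°).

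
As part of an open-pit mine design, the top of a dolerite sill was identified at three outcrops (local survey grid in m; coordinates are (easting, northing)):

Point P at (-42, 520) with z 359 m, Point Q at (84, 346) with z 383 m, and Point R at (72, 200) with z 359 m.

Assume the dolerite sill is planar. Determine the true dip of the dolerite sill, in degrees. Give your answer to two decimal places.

Two edge vectors: Point P→Point Q = (126, -174, 24), Point P→Point R = (114, -320, 0).
Normal n = (Point P→Point Q) × (Point P→Point R) = (7680, 2736, -20484).
So ∂z/∂E = −n_x/n_z = 0.37493 and ∂z/∂N = −n_y/n_z = 0.13357.
Gradient magnitude |∇z| = √(a² + b²) = √(0.14057 + 0.01784) = 0.39801.
True dip = arctan(0.39801) = 21.70°, dipping toward WSW (azimuth ≈ 250°).

21.70°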